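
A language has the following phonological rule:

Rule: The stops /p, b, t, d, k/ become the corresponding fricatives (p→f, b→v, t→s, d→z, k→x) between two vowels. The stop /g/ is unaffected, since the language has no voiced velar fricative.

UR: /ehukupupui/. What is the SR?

ehuxufufui

/k/ is a stop between vowels /u/ and /u/, so it spirantizes to the fricative [x].
/p/ is a stop between vowels /u/ and /u/, so it spirantizes to the fricative [f].
/p/ is a stop between vowels /u/ and /u/, so it spirantizes to the fricative [f].
Surface form: [ehuxufufui].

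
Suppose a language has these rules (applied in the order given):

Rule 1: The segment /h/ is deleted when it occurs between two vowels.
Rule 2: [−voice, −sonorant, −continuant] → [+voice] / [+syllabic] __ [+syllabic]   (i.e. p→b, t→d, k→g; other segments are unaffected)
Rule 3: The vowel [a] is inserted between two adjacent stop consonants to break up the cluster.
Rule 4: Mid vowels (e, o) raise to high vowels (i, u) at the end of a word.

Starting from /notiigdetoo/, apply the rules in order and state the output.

nodiigadedou

Rule 1 (intervocalic h-deletion): no segment meets the environment; /notiigdetoo/ is unchanged.
Rule 2 (intervocalic voicing): /t/ is a voiceless stop between vowels /o/ and /i/, so it voices to [d]. /t/ is a voiceless stop between vowels /e/ and /o/, so it voices to [d]. /notiigdetoo/ → nodiigdedoo.
Rule 3 (stop-cluster a-epenthesis): /g/ and /d/ form a stop–stop cluster, so [a] is inserted between them. /nodiigdedoo/ → nodiigadedoo.
Rule 4 (final vowel raising): /o/ is a mid vowel in word-final position, so it raises to [u]. /nodiigadedoo/ → nodiigadedou.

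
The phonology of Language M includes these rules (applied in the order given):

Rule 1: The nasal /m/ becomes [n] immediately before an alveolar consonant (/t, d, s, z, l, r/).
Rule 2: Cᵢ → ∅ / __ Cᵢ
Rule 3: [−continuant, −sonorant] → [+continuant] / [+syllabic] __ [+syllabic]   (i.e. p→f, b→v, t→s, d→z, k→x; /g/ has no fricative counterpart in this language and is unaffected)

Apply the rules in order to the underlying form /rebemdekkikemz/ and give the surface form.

Rule 1 (nasal place assimilation): /m/ precedes the alveolar consonant /d/, so it assimilates in place to [n]. /m/ precedes the alveolar consonant /z/, so it assimilates in place to [n]. /rebemdekkikemz/ → rebendekkikenz.
Rule 2 (degemination): /kk/ is a geminate; the first /k/ deletes. /rebendekkikenz/ → rebendekikenz.
Rule 3 (intervocalic spirantization): /b/ is a stop between vowels /e/ and /e/, so it spirantizes to the fricative [v]. /k/ is a stop between vowels /e/ and /i/, so it spirantizes to the fricative [x]. /k/ is a stop between vowels /i/ and /e/, so it spirantizes to the fricative [x]. /rebendekikenz/ → revendexixenz.

revendexixenz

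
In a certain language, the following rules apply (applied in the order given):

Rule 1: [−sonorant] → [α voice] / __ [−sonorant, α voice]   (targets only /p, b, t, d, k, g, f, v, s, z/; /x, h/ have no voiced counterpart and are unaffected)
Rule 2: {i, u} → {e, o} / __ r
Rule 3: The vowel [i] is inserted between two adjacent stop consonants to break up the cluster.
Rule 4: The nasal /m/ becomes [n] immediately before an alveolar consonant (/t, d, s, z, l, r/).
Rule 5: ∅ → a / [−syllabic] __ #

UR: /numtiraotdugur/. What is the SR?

nunteraodidugora

Rule 1 (regressive voicing assimilation): /t/ precedes the voiced obstruent /d/, so it voices to [d] by assimilation. /numtiraotdugur/ → numtiraoddugur.
Rule 2 (pre-rhotic lowering): /i/ is a high vowel immediately before /r/, so it lowers to [e]. /u/ is a high vowel immediately before /r/, so it lowers to [o]. /numtiraoddugur/ → numteraoddugor.
Rule 3 (stop-cluster i-epenthesis): /d/ and /d/ form a stop–stop cluster, so [i] is inserted between them. /numteraoddugor/ → numteraodidugor.
Rule 4 (nasal place assimilation): /m/ precedes the alveolar consonant /t/, so it assimilates in place to [n]. /numteraodidugor/ → nunteraodidugor.
Rule 5 (final a-epenthesis): the form ends in the consonant /r/, so [a] is inserted word-finally. /nunteraodidugor/ → nunteraodidugora.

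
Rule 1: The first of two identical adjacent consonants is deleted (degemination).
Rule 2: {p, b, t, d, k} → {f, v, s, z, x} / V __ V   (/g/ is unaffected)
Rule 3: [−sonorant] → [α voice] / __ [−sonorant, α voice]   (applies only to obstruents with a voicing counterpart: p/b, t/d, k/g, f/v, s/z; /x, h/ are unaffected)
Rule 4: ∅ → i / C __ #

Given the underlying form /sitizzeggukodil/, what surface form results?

sisizeguxozili

Rule 1 (degemination): /zz/ is a geminate; the first /z/ deletes. /gg/ is a geminate; the first /g/ deletes. /sitizzeggukodil/ → sitizegukodil.
Rule 2 (intervocalic spirantization): /t/ is a stop between vowels /i/ and /i/, so it spirantizes to the fricative [s]. /k/ is a stop between vowels /u/ and /o/, so it spirantizes to the fricative [x]. /d/ is a stop between vowels /o/ and /i/, so it spirantizes to the fricative [z]. /sitizegukodil/ → sisizeguxozil.
Rule 3 (regressive voicing assimilation): no segment meets the environment; /sisizeguxozil/ is unchanged.
Rule 4 (final i-epenthesis): the form ends in the consonant /l/, so [i] is inserted word-finally. /sisizeguxozil/ → sisizeguxozili.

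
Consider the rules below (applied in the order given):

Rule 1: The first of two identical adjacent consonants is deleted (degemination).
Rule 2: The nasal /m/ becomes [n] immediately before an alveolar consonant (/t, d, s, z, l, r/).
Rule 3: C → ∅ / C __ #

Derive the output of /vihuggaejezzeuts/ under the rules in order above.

vihugaejezeut

Rule 1 (degemination): /gg/ is a geminate; the first /g/ deletes. /zz/ is a geminate; the first /z/ deletes. /vihuggaejezzeuts/ → vihugaejezeuts.
Rule 2 (nasal place assimilation): no segment meets the environment; /vihugaejezeuts/ is unchanged.
Rule 3 (final cluster simplification): /s/ is the second consonant of a word-final cluster /ts/, so it deletes. /vihugaejezeuts/ → vihugaejezeut.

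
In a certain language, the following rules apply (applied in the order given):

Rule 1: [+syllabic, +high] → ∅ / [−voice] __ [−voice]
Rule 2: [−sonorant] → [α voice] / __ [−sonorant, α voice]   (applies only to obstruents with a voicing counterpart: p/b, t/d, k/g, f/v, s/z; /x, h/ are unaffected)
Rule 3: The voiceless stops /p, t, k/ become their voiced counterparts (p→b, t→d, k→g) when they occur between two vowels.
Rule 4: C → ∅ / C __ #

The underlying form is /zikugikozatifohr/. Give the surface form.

Rule 1 (high vowel syncope): /i/ is a high vowel flanked by voiceless consonants /t/ and /f/, so it deletes. /zikugikozatifohr/ → zikugikozatfohr.
Rule 2 (regressive voicing assimilation): no segment meets the environment; /zikugikozatfohr/ is unchanged.
Rule 3 (intervocalic voicing): /k/ is a voiceless stop between vowels /i/ and /u/, so it voices to [g]. /k/ is a voiceless stop between vowels /i/ and /o/, so it voices to [g]. /zikugikozatfohr/ → zigugigozatfohr.
Rule 4 (final cluster simplification): /r/ is the second consonant of a word-final cluster /hr/, so it deletes. /zigugigozatfohr/ → zigugigozatfoh.

zigugigozatfoh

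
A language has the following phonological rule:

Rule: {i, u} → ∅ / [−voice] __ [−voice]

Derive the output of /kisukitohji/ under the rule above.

/i/ is a high vowel flanked by voiceless consonants /k/ and /s/, so it deletes.
/u/ is a high vowel flanked by voiceless consonants /s/ and /k/, so it deletes.
/i/ is a high vowel flanked by voiceless consonants /k/ and /t/, so it deletes.
Surface form: [ksktohji].

ksktohji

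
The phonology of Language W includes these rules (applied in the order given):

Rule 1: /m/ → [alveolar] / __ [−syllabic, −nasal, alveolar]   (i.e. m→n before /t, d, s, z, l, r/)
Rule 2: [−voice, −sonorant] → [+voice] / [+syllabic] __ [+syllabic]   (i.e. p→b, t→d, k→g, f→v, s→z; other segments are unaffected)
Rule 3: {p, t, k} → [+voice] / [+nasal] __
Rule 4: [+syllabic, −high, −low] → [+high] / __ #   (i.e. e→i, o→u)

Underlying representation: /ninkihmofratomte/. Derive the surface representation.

ningihmofradondi

Rule 1 (nasal place assimilation): /m/ precedes the alveolar consonant /t/, so it assimilates in place to [n]. /ninkihmofratomte/ → ninkihmofratonte.
Rule 2 (intervocalic voicing): /t/ is a voiceless obstruent between vowels /a/ and /o/, so it voices to [d]. /ninkihmofratonte/ → ninkihmofradonte.
Rule 3 (post-nasal voicing): /k/ is a voiceless stop immediately after the nasal /n/, so it voices to [g]. /t/ is a voiceless stop immediately after the nasal /n/, so it voices to [d]. /ninkihmofradonte/ → ningihmofradonde.
Rule 4 (final vowel raising): /e/ is a mid vowel in word-final position, so it raises to [i]. /ningihmofradonde/ → ningihmofradondi.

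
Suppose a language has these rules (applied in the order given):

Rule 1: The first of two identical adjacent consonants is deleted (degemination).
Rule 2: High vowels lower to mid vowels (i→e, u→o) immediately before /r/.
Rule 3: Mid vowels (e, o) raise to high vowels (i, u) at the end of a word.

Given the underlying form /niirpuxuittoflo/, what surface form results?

nierpuxuitoflu

Rule 1 (degemination): /tt/ is a geminate; the first /t/ deletes. /niirpuxuittoflo/ → niirpuxuitoflo.
Rule 2 (pre-rhotic lowering): /i/ is a high vowel immediately before /r/, so it lowers to [e]. /niirpuxuitoflo/ → nierpuxuitoflo.
Rule 3 (final vowel raising): /o/ is a mid vowel in word-final position, so it raises to [u]. /nierpuxuitoflo/ → nierpuxuitoflu.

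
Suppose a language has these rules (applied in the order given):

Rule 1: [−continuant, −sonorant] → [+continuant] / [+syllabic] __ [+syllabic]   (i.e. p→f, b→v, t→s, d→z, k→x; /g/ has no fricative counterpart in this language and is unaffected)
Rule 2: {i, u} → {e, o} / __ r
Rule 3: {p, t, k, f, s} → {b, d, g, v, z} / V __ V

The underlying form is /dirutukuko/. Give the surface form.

Rule 1 (intervocalic spirantization): /t/ is a stop between vowels /u/ and /u/, so it spirantizes to the fricative [s]. /k/ is a stop between vowels /u/ and /u/, so it spirantizes to the fricative [x]. /k/ is a stop between vowels /u/ and /o/, so it spirantizes to the fricative [x]. /dirutukuko/ → dirusuxuxo.
Rule 2 (pre-rhotic lowering): /i/ is a high vowel immediately before /r/, so it lowers to [e]. /dirusuxuxo/ → derusuxuxo.
Rule 3 (intervocalic voicing): /s/ is a voiceless obstruent between vowels /u/ and /u/, so it voices to [z]. /derusuxuxo/ → deruzuxuxo.

deruzuxuxo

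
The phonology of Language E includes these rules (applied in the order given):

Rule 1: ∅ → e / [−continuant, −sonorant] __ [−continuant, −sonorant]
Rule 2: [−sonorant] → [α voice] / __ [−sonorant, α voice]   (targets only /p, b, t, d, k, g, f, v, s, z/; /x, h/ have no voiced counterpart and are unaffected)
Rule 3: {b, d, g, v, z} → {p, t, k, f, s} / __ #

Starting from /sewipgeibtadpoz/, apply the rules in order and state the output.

sewipegeibetadepos

Rule 1 (stop-cluster e-epenthesis): /p/ and /g/ form a stop–stop cluster, so [e] is inserted between them. /b/ and /t/ form a stop–stop cluster, so [e] is inserted between them. /d/ and /p/ form a stop–stop cluster, so [e] is inserted between them. /sewipgeibtadpoz/ → sewipegeibetadepoz.
Rule 2 (regressive voicing assimilation): no segment meets the environment; /sewipegeibetadepoz/ is unchanged.
Rule 3 (final devoicing): /z/ is a voiced obstruent in word-final position, so it devoices to [s]. /sewipegeibetadepoz/ → sewipegeibetadepos.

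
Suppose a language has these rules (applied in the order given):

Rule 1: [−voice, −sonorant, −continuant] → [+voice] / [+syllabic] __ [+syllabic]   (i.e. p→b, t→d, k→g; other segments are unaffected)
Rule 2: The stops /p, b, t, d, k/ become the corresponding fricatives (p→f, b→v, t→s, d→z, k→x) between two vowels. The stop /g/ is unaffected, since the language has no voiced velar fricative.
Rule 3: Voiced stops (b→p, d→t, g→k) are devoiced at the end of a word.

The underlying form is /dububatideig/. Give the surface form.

duvuvazizeik

Rule 1 (intervocalic voicing): /t/ is a voiceless stop between vowels /a/ and /i/, so it voices to [d]. /dububatideig/ → dububadideig.
Rule 2 (intervocalic spirantization): /b/ is a stop between vowels /u/ and /u/, so it spirantizes to the fricative [v]. /b/ is a stop between vowels /u/ and /a/, so it spirantizes to the fricative [v]. /d/ is a stop between vowels /a/ and /i/, so it spirantizes to the fricative [z]. /d/ is a stop between vowels /i/ and /e/, so it spirantizes to the fricative [z]. /dububadideig/ → duvuvazizeig.
Rule 3 (final devoicing): /g/ is a voiced stop in word-final position, so it devoices to [k]. /duvuvazizeig/ → duvuvazizeik.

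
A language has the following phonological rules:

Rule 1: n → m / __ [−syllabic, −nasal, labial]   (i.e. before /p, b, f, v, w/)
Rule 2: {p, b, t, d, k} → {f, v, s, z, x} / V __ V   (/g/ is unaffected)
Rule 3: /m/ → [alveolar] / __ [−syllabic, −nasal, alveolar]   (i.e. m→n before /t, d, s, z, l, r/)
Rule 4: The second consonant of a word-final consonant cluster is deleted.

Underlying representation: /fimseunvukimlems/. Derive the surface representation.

finseumvuxinlen

Rule 1 (nasal place assimilation): /n/ precedes the labial consonant /v/, so it assimilates in place to [m]. /fimseunvukimlems/ → fimseumvukimlems.
Rule 2 (intervocalic spirantization): /k/ is a stop between vowels /u/ and /i/, so it spirantizes to the fricative [x]. /fimseumvukimlems/ → fimseumvuximlems.
Rule 3 (nasal place assimilation): /m/ precedes the alveolar consonant /s/, so it assimilates in place to [n]. /m/ precedes the alveolar consonant /l/, so it assimilates in place to [n]. /m/ precedes the alveolar consonant /s/, so it assimilates in place to [n]. /fimseumvuximlems/ → finseumvuxinlens.
Rule 4 (final cluster simplification): /s/ is the second consonant of a word-final cluster /ns/, so it deletes. /finseumvuxinlens/ → finseumvuxinlen.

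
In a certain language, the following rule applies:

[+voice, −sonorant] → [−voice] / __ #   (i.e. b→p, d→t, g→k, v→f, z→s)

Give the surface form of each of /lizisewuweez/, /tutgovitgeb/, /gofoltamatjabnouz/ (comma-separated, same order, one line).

/lizisewuweez/: /z/ is a voiced obstruent in word-final position, so it devoices to [s]. → [lizisewuwees].
/tutgovitgeb/: /b/ is a voiced obstruent in word-final position, so it devoices to [p]. → [tutgovitgep].
/gofoltamatjabnouz/: /z/ is a voiced obstruent in word-final position, so it devoices to [s]. → [gofoltamatjabnous].

lizisewuwees, tutgovitgep, gofoltamatjabnous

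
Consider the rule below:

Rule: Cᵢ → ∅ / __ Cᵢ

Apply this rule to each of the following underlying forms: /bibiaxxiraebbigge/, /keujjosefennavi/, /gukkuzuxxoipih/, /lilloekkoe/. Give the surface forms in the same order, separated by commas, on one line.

/bibiaxxiraebbigge/: /xx/ is a geminate; the first /x/ deletes. /bb/ is a geminate; the first /b/ deletes. /gg/ is a geminate; the first /g/ deletes. → [bibiaxiraebige].
/keujjosefennavi/: /jj/ is a geminate; the first /j/ deletes. /nn/ is a geminate; the first /n/ deletes. → [keujosefenavi].
/gukkuzuxxoipih/: /kk/ is a geminate; the first /k/ deletes. /xx/ is a geminate; the first /x/ deletes. → [gukuzuxoipih].
/lilloekkoe/: /ll/ is a geminate; the first /l/ deletes. /kk/ is a geminate; the first /k/ deletes. → [liloekoe].

bibiaxiraebige, keujosefenavi, gukuzuxoipih, liloekoe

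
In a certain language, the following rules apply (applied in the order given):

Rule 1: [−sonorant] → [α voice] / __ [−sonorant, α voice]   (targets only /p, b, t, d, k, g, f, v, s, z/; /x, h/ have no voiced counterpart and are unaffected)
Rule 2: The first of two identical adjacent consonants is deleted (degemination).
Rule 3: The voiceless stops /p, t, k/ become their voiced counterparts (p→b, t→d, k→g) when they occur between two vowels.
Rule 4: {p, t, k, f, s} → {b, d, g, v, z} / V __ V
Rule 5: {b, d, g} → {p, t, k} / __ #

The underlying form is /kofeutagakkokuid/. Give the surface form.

koveudagagoguit

Rule 1 (regressive voicing assimilation): no segment meets the environment; /kofeutagakkokuid/ is unchanged.
Rule 2 (degemination): /kk/ is a geminate; the first /k/ deletes. /kofeutagakkokuid/ → kofeutagakokuid.
Rule 3 (intervocalic voicing): /t/ is a voiceless stop between vowels /u/ and /a/, so it voices to [d]. /k/ is a voiceless stop between vowels /a/ and /o/, so it voices to [g]. /k/ is a voiceless stop between vowels /o/ and /u/, so it voices to [g]. /kofeutagakokuid/ → kofeudagagoguid.
Rule 4 (intervocalic voicing): /f/ is a voiceless obstruent between vowels /o/ and /e/, so it voices to [v]. /kofeudagagoguid/ → koveudagagoguid.
Rule 5 (final devoicing): /d/ is a voiced stop in word-final position, so it devoices to [t]. /koveudagagoguid/ → koveudagagoguit.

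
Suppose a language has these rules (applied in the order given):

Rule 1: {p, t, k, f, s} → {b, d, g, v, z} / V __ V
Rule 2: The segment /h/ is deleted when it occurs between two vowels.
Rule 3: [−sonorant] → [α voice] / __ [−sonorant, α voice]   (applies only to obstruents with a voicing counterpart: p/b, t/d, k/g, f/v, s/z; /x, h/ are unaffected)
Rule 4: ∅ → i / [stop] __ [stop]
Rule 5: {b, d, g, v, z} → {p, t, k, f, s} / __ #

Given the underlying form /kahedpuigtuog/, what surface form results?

Rule 1 (intervocalic voicing): no segment meets the environment; /kahedpuigtuog/ is unchanged.
Rule 2 (intervocalic h-deletion): /h/ occurs between vowels /a/ and /e/, so it deletes. /kahedpuigtuog/ → kaedpuigtuog.
Rule 3 (regressive voicing assimilation): /d/ precedes the voiceless obstruent /p/, so it devoices to [t] by assimilation. /g/ precedes the voiceless obstruent /t/, so it devoices to [k] by assimilation. /kaedpuigtuog/ → kaetpuiktuog.
Rule 4 (stop-cluster i-epenthesis): /t/ and /p/ form a stop–stop cluster, so [i] is inserted between them. /k/ and /t/ form a stop–stop cluster, so [i] is inserted between them. /kaetpuiktuog/ → kaetipuikituog.
Rule 5 (final devoicing): /g/ is a voiced obstruent in word-final position, so it devoices to [k]. /kaetipuikituog/ → kaetipuikituok.

kaetipuikituok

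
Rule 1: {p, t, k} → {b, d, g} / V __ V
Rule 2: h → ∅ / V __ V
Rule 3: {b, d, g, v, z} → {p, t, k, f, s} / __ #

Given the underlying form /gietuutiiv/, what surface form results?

gieduudiif

Rule 1 (intervocalic voicing): /t/ is a voiceless stop between vowels /e/ and /u/, so it voices to [d]. /t/ is a voiceless stop between vowels /u/ and /i/, so it voices to [d]. /gietuutiiv/ → gieduudiiv.
Rule 2 (intervocalic h-deletion): no segment meets the environment; /gieduudiiv/ is unchanged.
Rule 3 (final devoicing): /v/ is a voiced obstruent in word-final position, so it devoices to [f]. /gieduudiiv/ → gieduudiif.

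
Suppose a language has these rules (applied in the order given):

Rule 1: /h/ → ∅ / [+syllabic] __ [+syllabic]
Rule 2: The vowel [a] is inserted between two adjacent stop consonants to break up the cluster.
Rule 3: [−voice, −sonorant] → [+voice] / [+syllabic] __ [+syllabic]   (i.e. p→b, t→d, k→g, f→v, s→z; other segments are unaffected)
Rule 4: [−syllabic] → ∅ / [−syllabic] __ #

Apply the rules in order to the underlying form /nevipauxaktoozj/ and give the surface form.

nevibauxagadooz

Rule 1 (intervocalic h-deletion): no segment meets the environment; /nevipauxaktoozj/ is unchanged.
Rule 2 (stop-cluster a-epenthesis): /k/ and /t/ form a stop–stop cluster, so [a] is inserted between them. /nevipauxaktoozj/ → nevipauxakatoozj.
Rule 3 (intervocalic voicing): /p/ is a voiceless obstruent between vowels /i/ and /a/, so it voices to [b]. /k/ is a voiceless obstruent between vowels /a/ and /a/, so it voices to [g]. /t/ is a voiceless obstruent between vowels /a/ and /o/, so it voices to [d]. /nevipauxakatoozj/ → nevibauxagadoozj.
Rule 4 (final cluster simplification): /j/ is the second consonant of a word-final cluster /zj/, so it deletes. /nevibauxagadoozj/ → nevibauxagadooz.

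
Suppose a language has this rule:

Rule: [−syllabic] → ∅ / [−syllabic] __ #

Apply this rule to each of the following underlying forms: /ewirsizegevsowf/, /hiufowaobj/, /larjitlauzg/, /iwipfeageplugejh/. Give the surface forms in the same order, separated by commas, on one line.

/ewirsizegevsowf/: /f/ is the second consonant of a word-final cluster /wf/, so it deletes. → [ewirsizegevsow].
/hiufowaobj/: /j/ is the second consonant of a word-final cluster /bj/, so it deletes. → [hiufowaob].
/larjitlauzg/: /g/ is the second consonant of a word-final cluster /zg/, so it deletes. → [larjitlauz].
/iwipfeageplugejh/: /h/ is the second consonant of a word-final cluster /jh/, so it deletes. → [iwipfeageplugej].

ewirsizegevsow, hiufowaob, larjitlauz, iwipfeageplugej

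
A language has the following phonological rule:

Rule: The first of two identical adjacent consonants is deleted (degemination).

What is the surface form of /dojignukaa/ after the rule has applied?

No segment of /dojignukaa/ meets the structural description of the rule, so the form surfaces unchanged.

dojignukaa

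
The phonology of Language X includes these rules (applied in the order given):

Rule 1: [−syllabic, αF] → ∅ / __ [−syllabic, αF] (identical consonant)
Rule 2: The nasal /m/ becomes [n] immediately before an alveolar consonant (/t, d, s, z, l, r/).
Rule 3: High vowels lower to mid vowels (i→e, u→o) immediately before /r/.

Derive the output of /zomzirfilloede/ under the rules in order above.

zonzerfiloede

Rule 1 (degemination): /ll/ is a geminate; the first /l/ deletes. /zomzirfilloede/ → zomzirfiloede.
Rule 2 (nasal place assimilation): /m/ precedes the alveolar consonant /z/, so it assimilates in place to [n]. /zomzirfiloede/ → zonzirfiloede.
Rule 3 (pre-rhotic lowering): /i/ is a high vowel immediately before /r/, so it lowers to [e]. /zonzirfiloede/ → zonzerfiloede.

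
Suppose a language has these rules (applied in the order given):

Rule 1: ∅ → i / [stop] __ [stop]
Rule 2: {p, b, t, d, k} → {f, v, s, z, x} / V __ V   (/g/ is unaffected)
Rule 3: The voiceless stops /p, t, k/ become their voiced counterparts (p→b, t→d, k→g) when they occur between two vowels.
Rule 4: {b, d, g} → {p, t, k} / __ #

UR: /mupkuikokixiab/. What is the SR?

Rule 1 (stop-cluster i-epenthesis): /p/ and /k/ form a stop–stop cluster, so [i] is inserted between them. /mupkuikokixiab/ → mupikuikokixiab.
Rule 2 (intervocalic spirantization): /p/ is a stop between vowels /u/ and /i/, so it spirantizes to the fricative [f]. /k/ is a stop between vowels /i/ and /u/, so it spirantizes to the fricative [x]. /k/ is a stop between vowels /i/ and /o/, so it spirantizes to the fricative [x]. /k/ is a stop between vowels /o/ and /i/, so it spirantizes to the fricative [x]. /mupikuikokixiab/ → mufixuixoxixiab.
Rule 3 (intervocalic voicing): no segment meets the environment; /mufixuixoxixiab/ is unchanged.
Rule 4 (final devoicing): /b/ is a voiced stop in word-final position, so it devoices to [p]. /mufixuixoxixiab/ → mufixuixoxixiap.

mufixuixoxixiap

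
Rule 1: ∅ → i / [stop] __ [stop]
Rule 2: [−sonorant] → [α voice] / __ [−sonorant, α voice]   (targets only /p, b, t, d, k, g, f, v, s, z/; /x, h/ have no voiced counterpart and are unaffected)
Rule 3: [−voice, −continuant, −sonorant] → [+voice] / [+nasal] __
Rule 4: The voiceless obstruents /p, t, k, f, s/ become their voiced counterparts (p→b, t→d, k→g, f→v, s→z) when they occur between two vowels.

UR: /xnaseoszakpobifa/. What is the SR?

xnazeozzagibobiva

Rule 1 (stop-cluster i-epenthesis): /k/ and /p/ form a stop–stop cluster, so [i] is inserted between them. /xnaseoszakpobifa/ → xnaseoszakipobifa.
Rule 2 (regressive voicing assimilation): /s/ precedes the voiced obstruent /z/, so it voices to [z] by assimilation. /xnaseoszakipobifa/ → xnaseozzakipobifa.
Rule 3 (post-nasal voicing): no segment meets the environment; /xnaseozzakipobifa/ is unchanged.
Rule 4 (intervocalic voicing): /s/ is a voiceless obstruent between vowels /a/ and /e/, so it voices to [z]. /k/ is a voiceless obstruent between vowels /a/ and /i/, so it voices to [g]. /p/ is a voiceless obstruent between vowels /i/ and /o/, so it voices to [b]. /f/ is a voiceless obstruent between vowels /i/ and /a/, so it voices to [v]. /xnaseozzakipobifa/ → xnazeozzagibobiva.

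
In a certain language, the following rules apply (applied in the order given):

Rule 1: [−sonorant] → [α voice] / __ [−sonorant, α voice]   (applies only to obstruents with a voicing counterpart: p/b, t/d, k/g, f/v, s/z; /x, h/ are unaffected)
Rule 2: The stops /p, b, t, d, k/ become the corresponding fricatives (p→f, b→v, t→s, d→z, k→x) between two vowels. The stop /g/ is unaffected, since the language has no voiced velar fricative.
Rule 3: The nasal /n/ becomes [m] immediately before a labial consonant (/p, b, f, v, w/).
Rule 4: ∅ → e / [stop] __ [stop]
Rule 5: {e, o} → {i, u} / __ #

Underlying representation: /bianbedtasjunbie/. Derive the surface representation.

Rule 1 (regressive voicing assimilation): /d/ precedes the voiceless obstruent /t/, so it devoices to [t] by assimilation. /bianbedtasjunbie/ → bianbettasjunbie.
Rule 2 (intervocalic spirantization): no segment meets the environment; /bianbettasjunbie/ is unchanged.
Rule 3 (nasal place assimilation): /n/ precedes the labial consonant /b/, so it assimilates in place to [m]. /n/ precedes the labial consonant /b/, so it assimilates in place to [m]. /bianbettasjunbie/ → biambettasjumbie.
Rule 4 (stop-cluster e-epenthesis): /t/ and /t/ form a stop–stop cluster, so [e] is inserted between them. /biambettasjumbie/ → biambetetasjumbie.
Rule 5 (final vowel raising): /e/ is a mid vowel in word-final position, so it raises to [i]. /biambetetasjumbie/ → biambetetasjumbii.

biambetetasjumbii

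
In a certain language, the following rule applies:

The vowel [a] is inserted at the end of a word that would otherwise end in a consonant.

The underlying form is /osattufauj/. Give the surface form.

the form ends in the consonant /j/, so [a] is inserted word-finally.
Surface form: [osattufauja].

osattufauja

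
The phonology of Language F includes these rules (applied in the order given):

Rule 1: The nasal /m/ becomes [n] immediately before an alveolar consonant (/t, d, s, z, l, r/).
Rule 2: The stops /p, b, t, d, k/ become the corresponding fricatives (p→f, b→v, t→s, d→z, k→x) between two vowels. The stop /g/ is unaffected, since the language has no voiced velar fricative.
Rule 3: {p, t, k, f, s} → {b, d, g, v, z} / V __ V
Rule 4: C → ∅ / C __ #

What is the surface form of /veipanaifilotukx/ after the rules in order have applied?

Rule 1 (nasal place assimilation): no segment meets the environment; /veipanaifilotukx/ is unchanged.
Rule 2 (intervocalic spirantization): /p/ is a stop between vowels /i/ and /a/, so it spirantizes to the fricative [f]. /t/ is a stop between vowels /o/ and /u/, so it spirantizes to the fricative [s]. /veipanaifilotukx/ → veifanaifilosukx.
Rule 3 (intervocalic voicing): /f/ is a voiceless obstruent between vowels /i/ and /a/, so it voices to [v]. /f/ is a voiceless obstruent between vowels /i/ and /i/, so it voices to [v]. /s/ is a voiceless obstruent between vowels /o/ and /u/, so it voices to [z]. /veifanaifilosukx/ → veivanaivilozukx.
Rule 4 (final cluster simplification): /x/ is the second consonant of a word-final cluster /kx/, so it deletes. /veivanaivilozukx/ → veivanaivilozuk.

veivanaivilozuk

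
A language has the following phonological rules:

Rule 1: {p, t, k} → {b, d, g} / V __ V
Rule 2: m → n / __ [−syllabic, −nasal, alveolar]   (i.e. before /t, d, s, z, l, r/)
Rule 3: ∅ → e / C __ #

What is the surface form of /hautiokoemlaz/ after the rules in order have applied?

haudiogoenlaze

Rule 1 (intervocalic voicing): /t/ is a voiceless stop between vowels /u/ and /i/, so it voices to [d]. /k/ is a voiceless stop between vowels /o/ and /o/, so it voices to [g]. /hautiokoemlaz/ → haudiogoemlaz.
Rule 2 (nasal place assimilation): /m/ precedes the alveolar consonant /l/, so it assimilates in place to [n]. /haudiogoemlaz/ → haudiogoenlaz.
Rule 3 (final e-epenthesis): the form ends in the consonant /z/, so [e] is inserted word-finally. /haudiogoenlaz/ → haudiogoenlaze.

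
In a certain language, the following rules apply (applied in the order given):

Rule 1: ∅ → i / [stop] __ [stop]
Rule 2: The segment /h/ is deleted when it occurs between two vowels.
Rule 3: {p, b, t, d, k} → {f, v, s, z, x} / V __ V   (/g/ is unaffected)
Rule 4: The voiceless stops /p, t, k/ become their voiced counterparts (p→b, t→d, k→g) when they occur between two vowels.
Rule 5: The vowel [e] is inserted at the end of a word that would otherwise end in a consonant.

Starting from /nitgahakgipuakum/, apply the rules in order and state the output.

nisigaaxigifuaxume

Rule 1 (stop-cluster i-epenthesis): /t/ and /g/ form a stop–stop cluster, so [i] is inserted between them. /k/ and /g/ form a stop–stop cluster, so [i] is inserted between them. /nitgahakgipuakum/ → nitigahakigipuakum.
Rule 2 (intervocalic h-deletion): /h/ occurs between vowels /a/ and /a/, so it deletes. /nitigahakigipuakum/ → nitigaakigipuakum.
Rule 3 (intervocalic spirantization): /t/ is a stop between vowels /i/ and /i/, so it spirantizes to the fricative [s]. /k/ is a stop between vowels /a/ and /i/, so it spirantizes to the fricative [x]. /p/ is a stop between vowels /i/ and /u/, so it spirantizes to the fricative [f]. /k/ is a stop between vowels /a/ and /u/, so it spirantizes to the fricative [x]. /nitigaakigipuakum/ → nisigaaxigifuaxum.
Rule 4 (intervocalic voicing): no segment meets the environment; /nisigaaxigifuaxum/ is unchanged.
Rule 5 (final e-epenthesis): the form ends in the consonant /m/, so [e] is inserted word-finally. /nisigaaxigifuaxum/ → nisigaaxigifuaxume.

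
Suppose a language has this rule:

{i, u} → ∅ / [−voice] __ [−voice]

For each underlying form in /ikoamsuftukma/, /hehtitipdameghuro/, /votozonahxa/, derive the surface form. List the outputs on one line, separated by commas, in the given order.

ikoamsftkma, hehttpdameghuro, votozonahxa

/ikoamsuftukma/: /u/ is a high vowel flanked by voiceless consonants /s/ and /f/, so it deletes. /u/ is a high vowel flanked by voiceless consonants /t/ and /k/, so it deletes. → [ikoamsftkma].
/hehtitipdameghuro/: /i/ is a high vowel flanked by voiceless consonants /t/ and /t/, so it deletes. /i/ is a high vowel flanked by voiceless consonants /t/ and /p/, so it deletes. → [hehttpdameghuro].
/votozonahxa/: the rule's environment is not met; surfaces unchanged as [votozonahxa].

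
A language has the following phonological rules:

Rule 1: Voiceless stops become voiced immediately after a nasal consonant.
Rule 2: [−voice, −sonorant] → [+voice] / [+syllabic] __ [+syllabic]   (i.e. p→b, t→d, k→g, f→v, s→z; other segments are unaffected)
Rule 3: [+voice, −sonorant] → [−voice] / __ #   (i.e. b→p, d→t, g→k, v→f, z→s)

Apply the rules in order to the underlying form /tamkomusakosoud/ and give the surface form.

tamgomuzagozout

Rule 1 (post-nasal voicing): /k/ is a voiceless stop immediately after the nasal /m/, so it voices to [g]. /tamkomusakosoud/ → tamgomusakosoud.
Rule 2 (intervocalic voicing): /s/ is a voiceless obstruent between vowels /u/ and /a/, so it voices to [z]. /k/ is a voiceless obstruent between vowels /a/ and /o/, so it voices to [g]. /s/ is a voiceless obstruent between vowels /o/ and /o/, so it voices to [z]. /tamgomusakosoud/ → tamgomuzagozoud.
Rule 3 (final devoicing): /d/ is a voiced obstruent in word-final position, so it devoices to [t]. /tamgomuzagozoud/ → tamgomuzagozout.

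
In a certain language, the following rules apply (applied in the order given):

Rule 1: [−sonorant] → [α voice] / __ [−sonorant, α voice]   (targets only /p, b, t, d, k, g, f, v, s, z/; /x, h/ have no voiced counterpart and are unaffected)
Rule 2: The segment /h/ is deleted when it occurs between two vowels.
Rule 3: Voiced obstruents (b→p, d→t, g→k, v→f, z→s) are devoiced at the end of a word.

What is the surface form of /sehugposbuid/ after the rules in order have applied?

Rule 1 (regressive voicing assimilation): /g/ precedes the voiceless obstruent /p/, so it devoices to [k] by assimilation. /s/ precedes the voiced obstruent /b/, so it voices to [z] by assimilation. /sehugposbuid/ → sehukpozbuid.
Rule 2 (intervocalic h-deletion): /h/ occurs between vowels /e/ and /u/, so it deletes. /sehukpozbuid/ → seukpozbuid.
Rule 3 (final devoicing): /d/ is a voiced obstruent in word-final position, so it devoices to [t]. /seukpozbuid/ → seukpozbuit.

seukpozbuit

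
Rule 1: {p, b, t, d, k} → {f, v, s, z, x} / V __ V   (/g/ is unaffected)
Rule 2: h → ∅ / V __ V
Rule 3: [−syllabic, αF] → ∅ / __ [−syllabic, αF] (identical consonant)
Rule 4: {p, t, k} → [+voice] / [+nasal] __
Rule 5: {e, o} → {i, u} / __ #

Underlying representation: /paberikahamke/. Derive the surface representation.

paverixaamgi

Rule 1 (intervocalic spirantization): /b/ is a stop between vowels /a/ and /e/, so it spirantizes to the fricative [v]. /k/ is a stop between vowels /i/ and /a/, so it spirantizes to the fricative [x]. /paberikahamke/ → paverixahamke.
Rule 2 (intervocalic h-deletion): /h/ occurs between vowels /a/ and /a/, so it deletes. /paverixahamke/ → paverixaamke.
Rule 3 (degemination): no segment meets the environment; /paverixaamke/ is unchanged.
Rule 4 (post-nasal voicing): /k/ is a voiceless stop immediately after the nasal /m/, so it voices to [g]. /paverixaamke/ → paverixaamge.
Rule 5 (final vowel raising): /e/ is a mid vowel in word-final position, so it raises to [i]. /paverixaamge/ → paverixaamgi.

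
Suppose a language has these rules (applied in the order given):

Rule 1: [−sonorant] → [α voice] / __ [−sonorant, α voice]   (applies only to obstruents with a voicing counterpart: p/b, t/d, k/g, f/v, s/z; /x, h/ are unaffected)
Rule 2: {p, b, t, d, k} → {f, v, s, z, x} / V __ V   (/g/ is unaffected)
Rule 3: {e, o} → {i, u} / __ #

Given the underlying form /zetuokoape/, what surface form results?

Rule 1 (regressive voicing assimilation): no segment meets the environment; /zetuokoape/ is unchanged.
Rule 2 (intervocalic spirantization): /t/ is a stop between vowels /e/ and /u/, so it spirantizes to the fricative [s]. /k/ is a stop between vowels /o/ and /o/, so it spirantizes to the fricative [x]. /p/ is a stop between vowels /a/ and /e/, so it spirantizes to the fricative [f]. /zetuokoape/ → zesuoxoafe.
Rule 3 (final vowel raising): /e/ is a mid vowel in word-final position, so it raises to [i]. /zesuoxoafe/ → zesuoxoafi.

zesuoxoafi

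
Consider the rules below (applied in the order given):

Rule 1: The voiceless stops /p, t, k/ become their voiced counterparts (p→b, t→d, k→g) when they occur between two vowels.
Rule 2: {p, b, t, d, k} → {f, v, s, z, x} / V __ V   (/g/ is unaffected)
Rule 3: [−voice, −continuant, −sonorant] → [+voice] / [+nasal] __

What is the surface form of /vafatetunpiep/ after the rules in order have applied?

vafazezunbiep

Rule 1 (intervocalic voicing): /t/ is a voiceless stop between vowels /a/ and /e/, so it voices to [d]. /t/ is a voiceless stop between vowels /e/ and /u/, so it voices to [d]. /vafatetunpiep/ → vafadedunpiep.
Rule 2 (intervocalic spirantization): /d/ is a stop between vowels /a/ and /e/, so it spirantizes to the fricative [z]. /d/ is a stop between vowels /e/ and /u/, so it spirantizes to the fricative [z]. /vafadedunpiep/ → vafazezunpiep.
Rule 3 (post-nasal voicing): /p/ is a voiceless stop immediately after the nasal /n/, so it voices to [b]. /vafazezunpiep/ → vafazezunbiep.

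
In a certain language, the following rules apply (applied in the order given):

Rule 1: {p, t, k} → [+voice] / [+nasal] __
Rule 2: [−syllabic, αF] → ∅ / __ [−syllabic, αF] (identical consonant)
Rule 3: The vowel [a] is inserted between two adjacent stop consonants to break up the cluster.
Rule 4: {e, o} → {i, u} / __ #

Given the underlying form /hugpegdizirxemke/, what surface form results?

hugapegadizirxemgi

Rule 1 (post-nasal voicing): /k/ is a voiceless stop immediately after the nasal /m/, so it voices to [g]. /hugpegdizirxemke/ → hugpegdizirxemge.
Rule 2 (degemination): no segment meets the environment; /hugpegdizirxemge/ is unchanged.
Rule 3 (stop-cluster a-epenthesis): /g/ and /p/ form a stop–stop cluster, so [a] is inserted between them. /g/ and /d/ form a stop–stop cluster, so [a] is inserted between them. /hugpegdizirxemge/ → hugapegadizirxemge.
Rule 4 (final vowel raising): /e/ is a mid vowel in word-final position, so it raises to [i]. /hugapegadizirxemge/ → hugapegadizirxemgi.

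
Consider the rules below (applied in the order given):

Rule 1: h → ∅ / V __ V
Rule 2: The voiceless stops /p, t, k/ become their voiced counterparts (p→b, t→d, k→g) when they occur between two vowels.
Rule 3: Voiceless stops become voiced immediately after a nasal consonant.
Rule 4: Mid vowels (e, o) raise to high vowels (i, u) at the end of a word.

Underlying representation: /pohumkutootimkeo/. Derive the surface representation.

Rule 1 (intervocalic h-deletion): /h/ occurs between vowels /o/ and /u/, so it deletes. /pohumkutootimkeo/ → poumkutootimkeo.
Rule 2 (intervocalic voicing): /t/ is a voiceless stop between vowels /u/ and /o/, so it voices to [d]. /t/ is a voiceless stop between vowels /o/ and /i/, so it voices to [d]. /poumkutootimkeo/ → poumkudoodimkeo.
Rule 3 (post-nasal voicing): /k/ is a voiceless stop immediately after the nasal /m/, so it voices to [g]. /k/ is a voiceless stop immediately after the nasal /m/, so it voices to [g]. /poumkudoodimkeo/ → poumgudoodimgeo.
Rule 4 (final vowel raising): /o/ is a mid vowel in word-final position, so it raises to [u]. /poumgudoodimgeo/ → poumgudoodimgeu.

poumgudoodimgeu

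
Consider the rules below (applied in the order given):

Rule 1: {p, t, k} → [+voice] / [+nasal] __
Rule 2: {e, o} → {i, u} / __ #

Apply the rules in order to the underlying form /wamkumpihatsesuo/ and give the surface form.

Rule 1 (post-nasal voicing): /k/ is a voiceless stop immediately after the nasal /m/, so it voices to [g]. /p/ is a voiceless stop immediately after the nasal /m/, so it voices to [b]. /wamkumpihatsesuo/ → wamgumbihatsesuo.
Rule 2 (final vowel raising): /o/ is a mid vowel in word-final position, so it raises to [u]. /wamgumbihatsesuo/ → wamgumbihatsesuu.

wamgumbihatsesuu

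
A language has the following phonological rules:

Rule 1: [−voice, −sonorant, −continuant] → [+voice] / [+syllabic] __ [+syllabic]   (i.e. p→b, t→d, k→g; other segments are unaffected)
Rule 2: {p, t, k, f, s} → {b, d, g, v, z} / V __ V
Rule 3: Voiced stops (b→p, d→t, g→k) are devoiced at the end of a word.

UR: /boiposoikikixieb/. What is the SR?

boibozoigigixiep

Rule 1 (intervocalic voicing): /p/ is a voiceless stop between vowels /i/ and /o/, so it voices to [b]. /k/ is a voiceless stop between vowels /i/ and /i/, so it voices to [g]. /k/ is a voiceless stop between vowels /i/ and /i/, so it voices to [g]. /boiposoikikixieb/ → boibosoigigixieb.
Rule 2 (intervocalic voicing): /s/ is a voiceless obstruent between vowels /o/ and /o/, so it voices to [z]. /boibosoigigixieb/ → boibozoigigixieb.
Rule 3 (final devoicing): /b/ is a voiced stop in word-final position, so it devoices to [p]. /boibozoigigixieb/ → boibozoigigixiep.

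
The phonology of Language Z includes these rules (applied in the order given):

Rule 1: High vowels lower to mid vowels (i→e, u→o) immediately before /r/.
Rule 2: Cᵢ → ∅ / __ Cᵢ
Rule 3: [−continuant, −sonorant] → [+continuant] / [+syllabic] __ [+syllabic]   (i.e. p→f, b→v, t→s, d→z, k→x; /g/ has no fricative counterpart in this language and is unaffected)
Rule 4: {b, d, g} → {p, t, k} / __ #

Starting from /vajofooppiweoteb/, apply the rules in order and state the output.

Rule 1 (pre-rhotic lowering): no segment meets the environment; /vajofooppiweoteb/ is unchanged.
Rule 2 (degemination): /pp/ is a geminate; the first /p/ deletes. /vajofooppiweoteb/ → vajofoopiweoteb.
Rule 3 (intervocalic spirantization): /p/ is a stop between vowels /o/ and /i/, so it spirantizes to the fricative [f]. /t/ is a stop between vowels /o/ and /e/, so it spirantizes to the fricative [s]. /vajofoopiweoteb/ → vajofoofiweoseb.
Rule 4 (final devoicing): /b/ is a voiced stop in word-final position, so it devoices to [p]. /vajofoofiweoseb/ → vajofoofiweosep.

vajofoofiweosep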